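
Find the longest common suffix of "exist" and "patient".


Word 1: "exist"
Word 2: "patient"
Comparing from end:
  Pos -1: 't' == 't'
  Pos -2: 's' != 'n' (stop)
LCS = "t" (length 1)


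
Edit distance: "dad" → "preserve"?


Word 1: "dad" (length 3)
Word 2: "preserve" (length 8)
One optimal edit sequence (insert/delete/substitute each cost 1):
  1. insert 'p'  (+1)
  2. insert 'r'  (+1)
  3. insert 'e'  (+1)
  4. insert 's'  (+1)
  5. insert 'e'  (+1)
  6. substitute 'd' -> 'r'  (+1)
  7. substitute 'a' -> 'v'  (+1)
  8. substitute 'd' -> 'e'  (+1)
Total edit operations: 8
Edit distance = 8


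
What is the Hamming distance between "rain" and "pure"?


Comparing character by character (same length = 4):
  Pos 0: 'r' vs 'p' !=
  Pos 1: 'a' vs 'u' !=
  Pos 2: 'i' vs 'r' !=
  Pos 3: 'n' vs 'e' !=
Hamming distance = 4


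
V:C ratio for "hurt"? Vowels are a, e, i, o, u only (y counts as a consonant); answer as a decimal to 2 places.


Word: "hurt"
Vowels (a,e,i,o,u): 1
Consonants: 3
Ratio = 1/3
= 0.33


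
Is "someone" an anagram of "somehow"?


Word 1: "somehow" → sorted: ehmoosw
Word 2: "someone" → sorted: eemnoos
Same letters? ehmoosw != eemnoos
Anagram = No


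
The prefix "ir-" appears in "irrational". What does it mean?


Prefix: ir-
As in: irrational -> ir- + rational
Meaning = not


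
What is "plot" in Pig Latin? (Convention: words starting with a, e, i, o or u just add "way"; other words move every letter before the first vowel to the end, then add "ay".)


Word: "plot"
Starts with consonant(s) → move to end, add 'ay'
Consonant cluster: "pl"
Pig Latin = "otplay"


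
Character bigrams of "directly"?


Word: "directly" (length 8)
Number of bigrams = 8 - 2 + 1 = 7
  Position 0: "di"
  Position 1: "ir"
  Position 2: "re"
  Position 3: "ec"
  Position 4: "ct"
  Position 5: "tl"
  Position 6: "ly"
Bigrams = "di", "ir", "re", "ec", "ct", "tl", "ly"


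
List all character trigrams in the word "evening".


Word: "evening" (length 7)
Number of trigrams = 7 - 3 + 1 = 5
  Position 0: "eve"
  Position 1: "ven"
  Position 2: "eni"
  Position 3: "nin"
  Position 4: "ing"
Trigrams = "eve", "ven", "eni", "nin", "ing"


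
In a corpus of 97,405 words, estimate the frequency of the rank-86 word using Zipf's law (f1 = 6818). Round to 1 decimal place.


Zipf's law: f(r) = f(1) / r
f(1) = 6818
f(86) = 6818 / 86
= 79.3 occurrences


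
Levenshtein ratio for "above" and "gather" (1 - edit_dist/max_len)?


Word 1: "above" (length 5)
Word 2: "gather" (length 6)
One optimal edit sequence:
  1. insert 'g'  (+1)
  2. keep 'a'
  3. substitute 'b' -> 't'  (+1)
  4. substitute 'o' -> 'h'  (+1)
  5. substitute 'v' -> 'e'  (+1)
  6. substitute 'e' -> 'r'  (+1)
Edit distance = 5
Max length = max(5, 6) = 6
Similarity = 1 - 5/6
= 0.1667


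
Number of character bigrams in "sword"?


Word: "sword" (length 5)
Number of 2-grams = length - 2 + 1 = 5 - 2 + 1
= 4


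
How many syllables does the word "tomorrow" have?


Word: "tomorrow"
Syllable breakdown: to-mor-row
Counting: 3 parts
= 3 syllables


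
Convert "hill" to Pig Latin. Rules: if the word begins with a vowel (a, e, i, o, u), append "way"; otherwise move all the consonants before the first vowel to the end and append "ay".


Word: "hill"
Starts with consonant(s) → move to end, add 'ay'
Consonant cluster: "h"
Pig Latin = "illhay"


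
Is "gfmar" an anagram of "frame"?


Word 1: "frame" → sorted: aefmr
Word 2: "gfmar" → sorted: afgmr
Same letters? aefmr != afgmr
Anagram = No


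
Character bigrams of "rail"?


Word: "rail" (length 4)
Number of bigrams = 4 - 2 + 1 = 3
  Position 0: "ra"
  Position 1: "ai"
  Position 2: "il"
Bigrams = "ra", "ai", "il"


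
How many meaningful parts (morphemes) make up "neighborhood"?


Word: "neighborhood"
Morphemes: neighbor | -hood
Each morpheme carries meaning
= 2 morphemes


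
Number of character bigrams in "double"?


Word: "double" (length 6)
Number of 2-grams = length - 2 + 1 = 6 - 2 + 1
= 5


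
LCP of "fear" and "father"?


Word 1: "fear"
Word 2: "father"
Comparing from start:
  Pos 0: 'f' == 'f'
  Pos 1: 'e' != 'a' (stop)
LCP = "f" (length 1)


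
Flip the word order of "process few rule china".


Original: "process few rule china"
Words (1..n): process | few | rule | china
Reversed (n..1): china | rule | few | process
Result = "china rule few process"


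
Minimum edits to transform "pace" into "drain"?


Word 1: "pace" (length 4)
Word 2: "drain" (length 5)
One optimal edit sequence (insert/delete/substitute each cost 1):
  1. insert 'd'  (+1)
  2. substitute 'p' -> 'r'  (+1)
  3. keep 'a'
  4. substitute 'c' -> 'i'  (+1)
  5. substitute 'e' -> 'n'  (+1)
Total edit operations: 4
Edit distance = 4


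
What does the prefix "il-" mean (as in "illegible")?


Prefix: il-
As in: illegible -> il- + legible
Meaning = not


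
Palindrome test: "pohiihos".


Word: "pohiihos"
Reversed: "sohiihop"
Forward == Backward? pohiihos != sohiihop
Palindrome = No


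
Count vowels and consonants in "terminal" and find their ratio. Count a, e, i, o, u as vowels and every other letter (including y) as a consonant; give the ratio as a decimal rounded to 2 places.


Word: "terminal"
Vowels (a,e,i,o,u): 3
Consonants: 5
Ratio = 3/5
= 0.60


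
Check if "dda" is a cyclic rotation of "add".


Word: "add", Candidate: "dda"
Method: check if candidate is substring of word+word
"addadd" contains "dda"? Yes
Is rotation = Yes


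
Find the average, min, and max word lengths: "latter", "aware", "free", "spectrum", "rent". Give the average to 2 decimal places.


Lengths: "latter"=6, "aware"=5, "free"=4, "spectrum"=8, "rent"=4
Sum = 27, Count = 5
Average = 27/5 = 5.40
= avg=5.40, min=4, max=8


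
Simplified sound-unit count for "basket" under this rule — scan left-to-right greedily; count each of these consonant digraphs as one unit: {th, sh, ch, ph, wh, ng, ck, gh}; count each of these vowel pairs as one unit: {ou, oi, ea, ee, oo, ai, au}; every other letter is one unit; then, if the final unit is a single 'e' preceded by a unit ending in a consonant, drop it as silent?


Word: "basket" (6 letters)
Left-to-right scan:
  [1] 'b' (letter)
  [2] 'a' (letter)
  [3] 's' (letter)
  [4] 'k' (letter)
  [5] 'e' (letter)
  [6] 't' (letter)
Units from scan: 6
Sound units = 6 units


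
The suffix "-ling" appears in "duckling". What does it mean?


Suffix: -ling
Example: duckling = duck + -ling
Meaning = small / young


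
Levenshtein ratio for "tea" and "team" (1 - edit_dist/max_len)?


Word 1: "tea" (length 3)
Word 2: "team" (length 4)
One optimal edit sequence:
  1. keep 't'
  2. keep 'e'
  3. keep 'a'
  4. insert 'm'  (+1)
Edit distance = 1
Max length = max(3, 4) = 4
Similarity = 1 - 1/4
= 0.7500


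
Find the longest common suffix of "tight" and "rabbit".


Word 1: "tight"
Word 2: "rabbit"
Comparing from end:
  Pos -1: 't' == 't'
  Pos -2: 'h' != 'i' (stop)
LCS = "t" (length 1)


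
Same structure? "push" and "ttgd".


Pattern of "push": [0, 1, 2, 3]
Pattern of "ttgd": [0, 0, 1, 2]
Patterns do not match
Same pattern = No


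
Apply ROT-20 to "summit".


Word: "summit"
Shift: 20
Each letter → (letter + shift) mod 26:
  's' (18) + 20 = 12 → 'm'
  'u' (20) + 20 = 14 → 'o'
  'm' (12) + 20 = 6 → 'g'
  'm' (12) + 20 = 6 → 'g'
  'i' (8) + 20 = 2 → 'c'
  't' (19) + 20 = 13 → 'n'
Result = "moggcn"


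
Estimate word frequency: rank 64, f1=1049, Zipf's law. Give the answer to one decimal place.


Zipf's law: f(r) = f(1) / r
f(1) = 1049
f(64) = 1049 / 64
= 16.4 occurrences


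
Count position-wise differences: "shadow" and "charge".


Comparing character by character (same length = 6):
  Pos 0: 's' vs 'c' !=
  Pos 1: 'h' vs 'h' =
  Pos 2: 'a' vs 'a' =
  Pos 3: 'd' vs 'r' !=
  Pos 4: 'o' vs 'g' !=
  Pos 5: 'w' vs 'e' !=
Hamming distance = 4


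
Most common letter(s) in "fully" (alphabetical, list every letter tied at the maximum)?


Word: "fully"
Letter counts:
  'f': 1
  'l': 2
  'u': 1
  'y': 1
Maximum count = 2
Most frequent = 'l' (2 times each)


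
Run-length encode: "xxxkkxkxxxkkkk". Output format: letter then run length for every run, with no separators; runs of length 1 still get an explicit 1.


String: "xxxkkxkxxxkkkk"
Scanning for consecutive runs:
  'x' x 3
  'k' x 2
  'x' x 1
  'k' x 1
  'x' x 3
  'k' x 4
RLE = "x3k2x1k1x3k4"


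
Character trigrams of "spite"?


Word: "spite" (length 5)
Number of trigrams = 5 - 3 + 1 = 3
  Position 0: "spi"
  Position 1: "pit"
  Position 2: "ite"
Trigrams = "spi", "pit", "ite"


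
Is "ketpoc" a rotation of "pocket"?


Word: "pocket", Candidate: "ketpoc"
Method: check if candidate is substring of word+word
"pocketpocket" contains "ketpoc"? Yes
Is rotation = Yes


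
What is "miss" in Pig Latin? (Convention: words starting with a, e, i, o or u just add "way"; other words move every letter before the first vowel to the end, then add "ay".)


Word: "miss"
Starts with consonant(s) → move to end, add 'ay'
Consonant cluster: "m"
Pig Latin = "issmay"


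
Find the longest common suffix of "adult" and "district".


Word 1: "adult"
Word 2: "district"
Comparing from end:
  Pos -1: 't' == 't'
  Pos -2: 'l' != 'c' (stop)
LCS = "t" (length 1)


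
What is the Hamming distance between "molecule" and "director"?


Comparing character by character (same length = 8):
  Pos 0: 'm' vs 'd' !=
  Pos 1: 'o' vs 'i' !=
  Pos 2: 'l' vs 'r' !=
  Pos 3: 'e' vs 'e' =
  Pos 4: 'c' vs 'c' =
  Pos 5: 'u' vs 't' !=
  Pos 6: 'l' vs 'o' !=
  Pos 7: 'e' vs 'r' !=
Hamming distance = 6


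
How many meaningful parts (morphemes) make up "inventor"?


Word: "inventor"
Morphemes: invent + -or
Each morpheme carries meaning
= 2 morphemes


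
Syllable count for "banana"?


Word: "banana"
Syllable breakdown: ba / na / na
Counting: 3 parts
= 3 syllables


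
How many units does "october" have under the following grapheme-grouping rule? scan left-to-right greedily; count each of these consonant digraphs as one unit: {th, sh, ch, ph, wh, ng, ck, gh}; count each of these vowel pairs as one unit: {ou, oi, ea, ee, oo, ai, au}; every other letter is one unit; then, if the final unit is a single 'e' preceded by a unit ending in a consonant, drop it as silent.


Word: "october" (7 letters)
Left-to-right scan:
  (1) 'o' (letter)
  (2) 'c' (letter)
  (3) 't' (letter)
  (4) 'o' (letter)
  (5) 'b' (letter)
  (6) 'e' (letter)
  (7) 'r' (letter)
Units from scan: 7
Sound units = 7 units


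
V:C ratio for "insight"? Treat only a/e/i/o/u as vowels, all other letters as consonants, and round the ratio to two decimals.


Word: "insight"
Vowels (a,e,i,o,u): 2
Consonants: 5
Ratio = 2/5
= 0.40


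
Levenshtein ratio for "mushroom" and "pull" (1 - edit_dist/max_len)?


Word 1: "mushroom" (length 8)
Word 2: "pull" (length 4)
One optimal edit sequence:
  1. substitute 'm' -> 'p'  (+1)
  2. keep 'u'
  3. delete 's'  (+1)
  4. delete 'h'  (+1)
  5. delete 'r'  (+1)
  6. delete 'o'  (+1)
  7. substitute 'o' -> 'l'  (+1)
  8. substitute 'm' -> 'l'  (+1)
Edit distance = 7
Max length = max(8, 4) = 8
Similarity = 1 - 7/8
= 0.1250


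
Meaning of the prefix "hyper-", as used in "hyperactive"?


Prefix: hyper-
As in: hyperactive -> hyper- + active
Meaning = over / excessive


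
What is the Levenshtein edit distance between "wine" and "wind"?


Word 1: "wine" (length 4)
Word 2: "wind" (length 4)
One optimal edit sequence (insert/delete/substitute each cost 1):
  1. keep 'w'
  2. keep 'i'
  3. keep 'n'
  4. substitute 'e' -> 'd'  (+1)
Total edit operations: 1
Edit distance = 1


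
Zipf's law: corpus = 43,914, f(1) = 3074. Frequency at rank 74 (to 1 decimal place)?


Zipf's law: f(r) = f(1) / r
f(1) = 3074
f(74) = 3074 / 74
= 41.5 occurrences


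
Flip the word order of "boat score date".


Original: "boat score date"
Words (1..n): boat | score | date
Reversed (n..1): date | score | boat
Result = "date score boat"


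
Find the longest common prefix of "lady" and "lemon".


Word 1: "lady"
Word 2: "lemon"
Comparing from start:
  Pos 0: 'l' == 'l'
  Pos 1: 'a' != 'e' (stop)
LCP = "l" (length 1)


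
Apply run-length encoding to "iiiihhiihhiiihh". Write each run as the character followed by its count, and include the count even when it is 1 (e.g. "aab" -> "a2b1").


String: "iiiihhiihhiiihh"
Scanning for consecutive runs:
  'i' x 4
  'h' x 2
  'i' x 2
  'h' x 2
  'i' x 3
  'h' x 2
RLE = "i4h2i2h2i3h2"


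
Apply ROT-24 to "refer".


Word: "refer"
Shift: 24
Each letter → (letter + shift) mod 26:
  'r' (17) + 24 = 15 → 'p'
  'e' (4) + 24 = 2 → 'c'
  'f' (5) + 24 = 3 → 'd'
  'e' (4) + 24 = 2 → 'c'
  'r' (17) + 24 = 15 → 'p'
Result = "pcdcp"


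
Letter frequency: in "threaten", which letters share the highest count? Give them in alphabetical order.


Word: "threaten"
Letter counts:
  'a': 1
  'e': 2
  'h': 1
  'n': 1
  'r': 1
  't': 2
Maximum count = 2
Most frequent = 'e', 't' (2 times each)


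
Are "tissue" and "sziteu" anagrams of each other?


Word 1: "tissue" → sorted: eisstu
Word 2: "sziteu" → sorted: eistuz
Same letters? eisstu != eistuz
Anagram = No


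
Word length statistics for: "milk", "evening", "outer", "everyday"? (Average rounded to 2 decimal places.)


Lengths: "milk"=4, "evening"=7, "outer"=5, "everyday"=8
Sum = 24, Count = 4
Average = 24/4 = 6.00
= avg=6.00, min=4, max=8


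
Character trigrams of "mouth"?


Word: "mouth" (length 5)
Number of trigrams = 5 - 3 + 1 = 3
  Position 0: "mou"
  Position 1: "out"
  Position 2: "uth"
Trigrams = "mou", "out", "uth"


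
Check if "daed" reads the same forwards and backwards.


Word: "daed"
Reversed: "dead"
Forward == Backward? daed != dead
Palindrome = No


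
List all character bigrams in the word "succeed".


Word: "succeed" (length 7)
Number of bigrams = 7 - 2 + 1 = 6
  Position 0: "su"
  Position 1: "uc"
  Position 2: "cc"
  Position 3: "ce"
  Position 4: "ee"
  Position 5: "ed"
Bigrams = "su", "uc", "cc", "ce", "ee", "ed"


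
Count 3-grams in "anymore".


Word: "anymore" (length 7)
Number of 3-grams = length - 3 + 1 = 7 - 3 + 1
= 5


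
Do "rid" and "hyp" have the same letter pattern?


Pattern of "rid": [0, 1, 2]
Pattern of "hyp": [0, 1, 2]
Patterns match
Same pattern = Yes


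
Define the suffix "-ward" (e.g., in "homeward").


Suffix: -ward
As in: homeward -> home + -ward
Meaning = in the direction of


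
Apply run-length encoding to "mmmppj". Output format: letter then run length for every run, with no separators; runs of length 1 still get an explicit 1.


String: "mmmppj"
Scanning for consecutive runs:
  'm' x 3
  'p' x 2
  'j' x 1
RLE = "m3p2j1"


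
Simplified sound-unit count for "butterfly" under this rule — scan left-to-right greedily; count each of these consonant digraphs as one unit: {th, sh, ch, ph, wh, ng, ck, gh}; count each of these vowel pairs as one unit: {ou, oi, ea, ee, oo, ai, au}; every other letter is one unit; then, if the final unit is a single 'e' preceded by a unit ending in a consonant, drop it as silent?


Word: "butterfly" (9 letters)
Left-to-right scan:
  (1) 'b' (letter)
  (2) 'u' (letter)
  (3) 't' (letter)
  (4) 't' (letter)
  (5) 'e' (letter)
  (6) 'r' (letter)
  (7) 'f' (letter)
  (8) 'l' (letter)
  (9) 'y' (letter)
Units from scan: 9
Sound units = 9 units


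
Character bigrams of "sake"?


Word: "sake" (length 4)
Number of bigrams = 4 - 2 + 1 = 3
  Position 0: "sa"
  Position 1: "ak"
  Position 2: "ke"
Bigrams = "sa", "ak", "ke"


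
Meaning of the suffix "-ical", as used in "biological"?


Suffix: -ical
Example: biological (biology + -ical, with a spelling change)
Meaning = relating to


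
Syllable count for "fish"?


Word: "fish"
Syllable breakdown: fish
Counting: 1 part
= 1 syllable


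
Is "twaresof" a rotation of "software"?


Word: "software", Candidate: "twaresof"
Method: check if candidate is substring of word+word
"softwaresoftware" contains "twaresof"? Yes
Is rotation = Yes


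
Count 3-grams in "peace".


Word: "peace" (length 5)
Number of 3-grams = length - 3 + 1 = 5 - 3 + 1
= 3


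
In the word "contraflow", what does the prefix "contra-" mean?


Prefix: contra-
Example: contraflow (contra- + flow)
Meaning = against


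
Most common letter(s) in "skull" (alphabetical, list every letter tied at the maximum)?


Word: "skull"
Letter counts:
  'k': 1
  'l': 2
  's': 1
  'u': 1
Maximum count = 2
Most frequent = 'l' (2 times each)


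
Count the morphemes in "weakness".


Word: "weakness"
Morphemes: weak + -ness
Each morpheme carries meaning
= 2 morphemes


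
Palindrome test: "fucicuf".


Word: "fucicuf"
Reversed: "fucicuf"
Forward == Backward? fucicuf == fucicuf
Palindrome = Yes


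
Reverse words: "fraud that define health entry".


Original: "fraud that define health entry"
Words (1..n): fraud | that | define | health | entry
Reversed (n..1): entry | health | define | that | fraud
Result = "entry health define that fraud"


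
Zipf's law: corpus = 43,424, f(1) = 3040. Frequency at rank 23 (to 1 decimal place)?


Zipf's law: f(r) = f(1) / r
f(1) = 3040
f(23) = 3040 / 23
= 132.2 occurrences


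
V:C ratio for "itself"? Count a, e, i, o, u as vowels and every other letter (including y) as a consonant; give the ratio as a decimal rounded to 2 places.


Word: "itself"
Vowels (a,e,i,o,u): 2
Consonants: 4
Ratio = 2/4
= 0.50


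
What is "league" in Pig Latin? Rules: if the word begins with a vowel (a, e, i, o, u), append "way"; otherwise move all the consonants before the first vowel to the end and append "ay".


Word: "league"
Starts with consonant(s) → move to end, add 'ay'
Consonant cluster: "l"
Pig Latin = "eaguelay"


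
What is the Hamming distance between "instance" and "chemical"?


Comparing character by character (same length = 8):
  Pos 0: 'i' vs 'c' !=
  Pos 1: 'n' vs 'h' !=
  Pos 2: 's' vs 'e' !=
  Pos 3: 't' vs 'm' !=
  Pos 4: 'a' vs 'i' !=
  Pos 5: 'n' vs 'c' !=
  Pos 6: 'c' vs 'a' !=
  Pos 7: 'e' vs 'l' !=
Hamming distance = 8


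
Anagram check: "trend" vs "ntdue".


Word 1: "trend" → sorted: denrt
Word 2: "ntdue" → sorted: dentu
Same letters? denrt != dentu
Anagram = No


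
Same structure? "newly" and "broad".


Pattern of "newly": [0, 1, 2, 3, 4]
Pattern of "broad": [0, 1, 2, 3, 4]
Patterns match
Same pattern = Yes


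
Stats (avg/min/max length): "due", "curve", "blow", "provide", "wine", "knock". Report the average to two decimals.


Lengths: "due"=3, "curve"=5, "blow"=4, "provide"=7, "wine"=4, "knock"=5
Sum = 28, Count = 6
Average = 28/6 = 4.67
= avg=4.67, min=3, max=7


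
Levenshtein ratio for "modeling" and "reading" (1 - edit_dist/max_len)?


Word 1: "modeling" (length 8)
Word 2: "reading" (length 7)
One optimal edit sequence:
  1. delete 'm'  (+1)
  2. substitute 'o' -> 'r'  (+1)
  3. substitute 'd' -> 'e'  (+1)
  4. substitute 'e' -> 'a'  (+1)
  5. substitute 'l' -> 'd'  (+1)
  6. keep 'i'
  7. keep 'n'
  8. keep 'g'
Edit distance = 5
Max length = max(8, 7) = 8
Similarity = 1 - 5/8
= 0.3750


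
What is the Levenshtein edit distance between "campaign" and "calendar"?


Word 1: "campaign" (length 8)
Word 2: "calendar" (length 8)
One optimal edit sequence (insert/delete/substitute each cost 1):
  1. keep 'c'
  2. keep 'a'
  3. substitute 'm' -> 'l'  (+1)
  4. substitute 'p' -> 'e'  (+1)
  5. substitute 'a' -> 'n'  (+1)
  6. substitute 'i' -> 'd'  (+1)
  7. substitute 'g' -> 'a'  (+1)
  8. substitute 'n' -> 'r'  (+1)
Total edit operations: 6
Edit distance = 6


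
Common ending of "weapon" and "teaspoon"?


Word 1: "weapon"
Word 2: "teaspoon"
Comparing from end:
  Pos -1: 'n' == 'n'
  Pos -2: 'o' == 'o'
  Pos -3: 'p' != 'o' (stop)
LCS = "on" (length 2)


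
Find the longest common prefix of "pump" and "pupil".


Word 1: "pump"
Word 2: "pupil"
Comparing from start:
  Pos 0: 'p' == 'p'
  Pos 1: 'u' == 'u'
  Pos 2: 'm' != 'p' (stop)
LCP = "pu" (length 2)


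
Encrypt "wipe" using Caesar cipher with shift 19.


Word: "wipe"
Shift: 19
Each letter → (letter + shift) mod 26:
  'w' (22) + 19 = 15 → 'p'
  'i' (8) + 19 = 1 → 'b'
  'p' (15) + 19 = 8 → 'i'
  'e' (4) + 19 = 23 → 'x'
Result = "pbix"


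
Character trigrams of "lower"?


Word: "lower" (length 5)
Number of trigrams = 5 - 3 + 1 = 3
  Position 0: "low"
  Position 1: "owe"
  Position 2: "wer"
Trigrams = "low", "owe", "wer"


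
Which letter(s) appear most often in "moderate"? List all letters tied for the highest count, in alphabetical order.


Word: "moderate"
Letter counts:
  'a': 1
  'd': 1
  'e': 2
  'm': 1
  'o': 1
  'r': 1
  't': 1
Maximum count = 2
Most frequent = 'e' (2 times each)


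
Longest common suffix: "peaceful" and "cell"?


Word 1: "peaceful"
Word 2: "cell"
Comparing from end:
  Pos -1: 'l' == 'l'
  Pos -2: 'u' != 'l' (stop)
LCS = "l" (length 1)


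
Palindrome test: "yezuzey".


Word: "yezuzey"
Reversed: "yezuzey"
Forward == Backward? yezuzey == yezuzey
Palindrome = Yes


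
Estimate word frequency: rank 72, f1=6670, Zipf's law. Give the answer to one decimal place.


Zipf's law: f(r) = f(1) / r
f(1) = 6670
f(72) = 6670 / 72
= 92.6 occurrences


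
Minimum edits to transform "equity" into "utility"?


Word 1: "equity" (length 6)
Word 2: "utility" (length 7)
One optimal edit sequence (insert/delete/substitute each cost 1):
  1. insert 'u'  (+1)
  2. substitute 'e' -> 't'  (+1)
  3. substitute 'q' -> 'i'  (+1)
  4. substitute 'u' -> 'l'  (+1)
  5. keep 'i'
  6. keep 't'
  7. keep 'y'
Total edit operations: 4
Edit distance = 4


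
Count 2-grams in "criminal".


Word: "criminal" (length 8)
Number of 2-grams = length - 2 + 1 = 8 - 2 + 1
= 7


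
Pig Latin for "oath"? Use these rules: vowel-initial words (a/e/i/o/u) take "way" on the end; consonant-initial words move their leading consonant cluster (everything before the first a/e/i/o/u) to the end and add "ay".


Word: "oath"
Starts with vowel → add 'way'
Pig Latin = "oathway"


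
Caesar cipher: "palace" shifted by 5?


Word: "palace"
Shift: 5
Each letter → (letter + shift) mod 26:
  'p' (15) + 5 = 20 → 'u'
  'a' (0) + 5 = 5 → 'f'
  'l' (11) + 5 = 16 → 'q'
  'a' (0) + 5 = 5 → 'f'
  'c' (2) + 5 = 7 → 'h'
  'e' (4) + 5 = 9 → 'j'
Result = "ufqfhj"


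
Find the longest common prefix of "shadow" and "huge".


Word 1: "shadow"
Word 2: "huge"
Comparing from start:
  Pos 0: 's' != 'h' (stop)
LCP = "" (length 0)


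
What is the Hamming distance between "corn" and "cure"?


Comparing character by character (same length = 4):
  Pos 0: 'c' vs 'c' =
  Pos 1: 'o' vs 'u' !=
  Pos 2: 'r' vs 'r' =
  Pos 3: 'n' vs 'e' !=
Hamming distance = 2


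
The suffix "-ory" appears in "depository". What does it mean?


Suffix: -ory
As in: depository -> deposit + -ory
Meaning = relating to / place for


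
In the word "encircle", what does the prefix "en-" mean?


Prefix: en-
As in: encircle -> en- + circle
Meaning = cause to / put into


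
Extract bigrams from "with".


Word: "with" (length 4)
Number of bigrams = 4 - 2 + 1 = 3
  Position 0: "wi"
  Position 1: "it"
  Position 2: "th"
Bigrams = "wi", "it", "th"


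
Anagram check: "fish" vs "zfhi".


Word 1: "fish" → sorted: fhis
Word 2: "zfhi" → sorted: fhiz
Same letters? fhis != fhiz
Anagram = No


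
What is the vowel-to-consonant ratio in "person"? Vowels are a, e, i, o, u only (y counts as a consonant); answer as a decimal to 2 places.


Word: "person"
Vowels (a,e,i,o,u): 2
Consonants: 4
Ratio = 2/4
= 0.50


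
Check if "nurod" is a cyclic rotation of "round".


Word: "round", Candidate: "nurod"
Method: check if candidate is substring of word+word
"roundround" contains "nurod"? No
Is rotation = No


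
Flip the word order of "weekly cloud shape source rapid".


Original: "weekly cloud shape source rapid"
Words (1..n): weekly | cloud | shape | source | rapid
Reversed (n..1): rapid | source | shape | cloud | weekly
Result = "rapid source shape cloud weekly"


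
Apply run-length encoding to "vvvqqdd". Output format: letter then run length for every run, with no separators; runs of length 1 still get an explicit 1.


String: "vvvqqdd"
Scanning for consecutive runs:
  'v' x 3
  'q' x 2
  'd' x 2
RLE = "v3q2d2"


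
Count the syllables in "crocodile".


Word: "crocodile"
Syllable breakdown: croc / o / dile
Counting: 3 parts
= 3 syllables


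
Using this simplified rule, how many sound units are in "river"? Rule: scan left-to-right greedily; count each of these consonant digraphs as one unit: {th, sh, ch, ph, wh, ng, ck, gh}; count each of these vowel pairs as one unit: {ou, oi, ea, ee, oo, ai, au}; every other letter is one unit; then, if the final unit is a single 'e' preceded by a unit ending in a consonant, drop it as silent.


Word: "river" (5 letters)
Left-to-right scan:
  (1) 'r' (letter)
  (2) 'i' (letter)
  (3) 'v' (letter)
  (4) 'e' (letter)
  (5) 'r' (letter)
Units from scan: 5
Sound units = 5 units


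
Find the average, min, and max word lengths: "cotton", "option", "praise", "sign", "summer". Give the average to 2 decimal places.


Lengths: "cotton"=6, "option"=6, "praise"=6, "sign"=4, "summer"=6
Sum = 28, Count = 5
Average = 28/5 = 5.60
= avg=5.60, min=4, max=6


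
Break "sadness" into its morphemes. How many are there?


Word: "sadness"
Morphemes: sad / -ness
Each morpheme carries meaning
= 2 morphemes


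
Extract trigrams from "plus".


Word: "plus" (length 4)
Number of trigrams = 4 - 3 + 1 = 2
  Position 0: "plu"
  Position 1: "lus"
Trigrams = "plu", "lus"


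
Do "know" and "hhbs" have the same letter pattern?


Pattern of "know": [0, 1, 2, 3]
Pattern of "hhbs": [0, 0, 1, 2]
Patterns do not match
Same pattern = No


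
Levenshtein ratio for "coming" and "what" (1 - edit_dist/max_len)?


Word 1: "coming" (length 6)
Word 2: "what" (length 4)
One optimal edit sequence:
  1. delete 'c'  (+1)
  2. delete 'o'  (+1)
  3. substitute 'm' -> 'w'  (+1)
  4. substitute 'i' -> 'h'  (+1)
  5. substitute 'n' -> 'a'  (+1)
  6. substitute 'g' -> 't'  (+1)
Edit distance = 6
Max length = max(6, 4) = 6
Similarity = 1 - 6/6
= 0.0000


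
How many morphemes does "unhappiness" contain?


Word: "unhappiness"
Morphemes: un- + happi + -ness
Each morpheme carries meaning
= 3 morphemes


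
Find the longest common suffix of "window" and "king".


Word 1: "window"
Word 2: "king"
Comparing from end:
  Pos -1: 'w' != 'g' (stop)
LCS = "" (length 0)


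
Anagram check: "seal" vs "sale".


Word 1: "seal" → sorted: aels
Word 2: "sale" → sorted: aels
Same letters? aels == aels
Anagram = Yes


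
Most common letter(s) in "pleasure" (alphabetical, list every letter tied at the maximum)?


Word: "pleasure"
Letter counts:
  'a': 1
  'e': 2
  'l': 1
  'p': 1
  'r': 1
  's': 1
  'u': 1
Maximum count = 2
Most frequent = 'e' (2 times each)


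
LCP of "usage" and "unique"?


Word 1: "usage"
Word 2: "unique"
Comparing from start:
  Pos 0: 'u' == 'u'
  Pos 1: 's' != 'n' (stop)
LCP = "u" (length 1)


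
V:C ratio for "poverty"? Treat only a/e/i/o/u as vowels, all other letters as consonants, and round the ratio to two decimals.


Word: "poverty"
Vowels (a,e,i,o,u): 2
Consonants: 5
Ratio = 2/5
= 0.40


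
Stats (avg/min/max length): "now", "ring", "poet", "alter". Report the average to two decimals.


Lengths: "now"=3, "ring"=4, "poet"=4, "alter"=5
Sum = 16, Count = 4
Average = 16/4 = 4.00
= avg=4.00, min=3, max=5


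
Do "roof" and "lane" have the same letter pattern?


Pattern of "roof": [0, 1, 1, 2]
Pattern of "lane": [0, 1, 2, 3]
Patterns do not match
Same pattern = No


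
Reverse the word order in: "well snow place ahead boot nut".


Original: "well snow place ahead boot nut"
Words (1..n): well | snow | place | ahead | boot | nut
Reversed (n..1): nut | boot | ahead | place | snow | well
Result = "nut boot ahead place snow well"


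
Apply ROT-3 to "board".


Word: "board"
Shift: 3
Each letter → (letter + shift) mod 26:
  'b' (1) + 3 = 4 → 'e'
  'o' (14) + 3 = 17 → 'r'
  'a' (0) + 3 = 3 → 'd'
  'r' (17) + 3 = 20 → 'u'
  'd' (3) + 3 = 6 → 'g'
Result = "erdug"


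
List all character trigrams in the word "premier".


Word: "premier" (length 7)
Number of trigrams = 7 - 3 + 1 = 5
  Position 0: "pre"
  Position 1: "rem"
  Position 2: "emi"
  Position 3: "mie"
  Position 4: "ier"
Trigrams = "pre", "rem", "emi", "mie", "ier"


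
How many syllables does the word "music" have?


Word: "music"
Syllable breakdown: mu | sic
Counting: 2 parts
= 2 syllables


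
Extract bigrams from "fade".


Word: "fade" (length 4)
Number of bigrams = 4 - 2 + 1 = 3
  Position 0: "fa"
  Position 1: "ad"
  Position 2: "de"
Bigrams = "fa", "ad", "de"


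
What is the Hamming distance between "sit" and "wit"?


Comparing character by character (same length = 3):
  Pos 0: 's' vs 'w' !=
  Pos 1: 'i' vs 'i' =
  Pos 2: 't' vs 't' =
Hamming distance = 1


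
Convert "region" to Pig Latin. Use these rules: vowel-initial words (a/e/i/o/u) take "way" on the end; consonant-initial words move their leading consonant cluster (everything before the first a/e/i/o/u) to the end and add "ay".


Word: "region"
Starts with consonant(s) → move to end, add 'ay'
Consonant cluster: "r"
Pig Latin = "egionray"


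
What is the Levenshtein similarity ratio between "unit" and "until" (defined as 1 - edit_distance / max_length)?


Word 1: "unit" (length 4)
Word 2: "until" (length 5)
One optimal edit sequence:
  1. keep 'u'
  2. keep 'n'
  3. insert 't'  (+1)
  4. keep 'i'
  5. substitute 't' -> 'l'  (+1)
Edit distance = 2
Max length = max(4, 5) = 5
Similarity = 1 - 2/5
= 0.6000


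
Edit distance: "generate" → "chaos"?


Word 1: "generate" (length 8)
Word 2: "chaos" (length 5)
One optimal edit sequence (insert/delete/substitute each cost 1):
  1. delete 'g'  (+1)
  2. delete 'e'  (+1)
  3. delete 'n'  (+1)
  4. substitute 'e' -> 'c'  (+1)
  5. substitute 'r' -> 'h'  (+1)
  6. keep 'a'
  7. substitute 't' -> 'o'  (+1)
  8. substitute 'e' -> 's'  (+1)
Total edit operations: 7
Edit distance = 7


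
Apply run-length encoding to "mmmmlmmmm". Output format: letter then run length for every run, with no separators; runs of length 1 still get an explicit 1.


String: "mmmmlmmmm"
Scanning for consecutive runs:
  'm' x 4
  'l' x 1
  'm' x 4
RLE = "m4l1m4"


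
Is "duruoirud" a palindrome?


Word: "duruoirud"
Reversed: "duriourud"
Forward == Backward? duruoirud != duriourud
Palindrome = No


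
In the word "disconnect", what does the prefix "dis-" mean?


Prefix: dis-
Example: disconnect = dis- + connect
Meaning = not / opposite


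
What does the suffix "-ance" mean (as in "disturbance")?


Suffix: -ance
Example: disturbance (disturb + -ance)
Meaning = state of


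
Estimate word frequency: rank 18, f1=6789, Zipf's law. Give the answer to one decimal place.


Zipf's law: f(r) = f(1) / r
f(1) = 6789
f(18) = 6789 / 18
= 377.2 occurrences


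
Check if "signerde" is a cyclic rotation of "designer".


Word: "designer", Candidate: "signerde"
Method: check if candidate is substring of word+word
"designerdesigner" contains "signerde"? Yes
Is rotation = Yes


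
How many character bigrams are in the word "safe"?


Word: "safe" (length 4)
Number of 2-grams = length - 2 + 1 = 4 - 2 + 1
= 3


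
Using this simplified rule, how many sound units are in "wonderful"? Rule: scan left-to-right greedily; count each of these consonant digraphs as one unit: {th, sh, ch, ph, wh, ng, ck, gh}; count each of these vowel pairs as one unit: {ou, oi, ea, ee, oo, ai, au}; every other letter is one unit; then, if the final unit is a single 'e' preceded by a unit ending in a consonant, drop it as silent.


Word: "wonderful" (9 letters)
Left-to-right scan:
  1. 'w' (letter)
  2. 'o' (letter)
  3. 'n' (letter)
  4. 'd' (letter)
  5. 'e' (letter)
  6. 'r' (letter)
  7. 'f' (letter)
  8. 'u' (letter)
  9. 'l' (letter)
Units from scan: 9
Sound units = 9 units


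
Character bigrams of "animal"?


Word: "animal" (length 6)
Number of bigrams = 6 - 2 + 1 = 5
  Position 0: "an"
  Position 1: "ni"
  Position 2: "im"
  Position 3: "ma"
  Position 4: "al"
Bigrams = "an", "ni", "im", "ma", "al"


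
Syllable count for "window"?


Word: "window"
Syllable breakdown: win / dow
Counting: 2 parts
= 2 syllables


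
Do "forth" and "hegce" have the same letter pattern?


Pattern of "forth": [0, 1, 2, 3, 4]
Pattern of "hegce": [0, 1, 2, 3, 1]
Patterns do not match
Same pattern = No


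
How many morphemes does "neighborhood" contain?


Word: "neighborhood"
Morphemes: neighbor + -hood
Each morpheme carries meaning
= 2 morphemes


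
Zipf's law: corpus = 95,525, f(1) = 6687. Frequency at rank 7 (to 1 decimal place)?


Zipf's law: f(r) = f(1) / r
f(1) = 6687
f(7) = 6687 / 7
= 955.3 occurrences


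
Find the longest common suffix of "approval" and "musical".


Word 1: "approval"
Word 2: "musical"
Comparing from end:
  Pos -1: 'l' == 'l'
  Pos -2: 'a' == 'a'
  Pos -3: 'v' != 'c' (stop)
LCS = "al" (length 2)


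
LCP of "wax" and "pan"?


Word 1: "wax"
Word 2: "pan"
Comparing from start:
  Pos 0: 'w' != 'p' (stop)
LCP = "" (length 0)


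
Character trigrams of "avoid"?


Word: "avoid" (length 5)
Number of trigrams = 5 - 3 + 1 = 3
  Position 0: "avo"
  Position 1: "voi"
  Position 2: "oid"
Trigrams = "avo", "voi", "oid"


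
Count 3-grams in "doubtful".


Word: "doubtful" (length 8)
Number of 3-grams = length - 3 + 1 = 8 - 3 + 1
= 6


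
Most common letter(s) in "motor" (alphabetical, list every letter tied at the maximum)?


Word: "motor"
Letter counts:
  'm': 1
  'o': 2
  'r': 1
  't': 1
Maximum count = 2
Most frequent = 'o' (2 times each)


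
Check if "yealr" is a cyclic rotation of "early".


Word: "early", Candidate: "yealr"
Method: check if candidate is substring of word+word
"earlyearly" contains "yealr"? No
Is rotation = No


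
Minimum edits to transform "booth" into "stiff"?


Word 1: "booth" (length 5)
Word 2: "stiff" (length 5)
One optimal edit sequence (insert/delete/substitute each cost 1):
  1. substitute 'b' -> 's'  (+1)
  2. substitute 'o' -> 't'  (+1)
  3. substitute 'o' -> 'i'  (+1)
  4. substitute 't' -> 'f'  (+1)
  5. substitute 'h' -> 'f'  (+1)
Total edit operations: 5
Edit distance = 5


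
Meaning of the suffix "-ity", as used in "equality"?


Suffix: -ity
Example: equality = equal + -ity
Meaning = quality of


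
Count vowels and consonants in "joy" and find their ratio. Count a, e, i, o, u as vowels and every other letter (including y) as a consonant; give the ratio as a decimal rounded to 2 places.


Word: "joy"
Vowels (a,e,i,o,u): 1
Consonants: 2
Ratio = 1/2
= 0.50


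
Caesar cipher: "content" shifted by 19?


Word: "content"
Shift: 19
Each letter → (letter + shift) mod 26:
  'c' (2) + 19 = 21 → 'v'
  'o' (14) + 19 = 7 → 'h'
  'n' (13) + 19 = 6 → 'g'
  't' (19) + 19 = 12 → 'm'
  'e' (4) + 19 = 23 → 'x'
  'n' (13) + 19 = 6 → 'g'
  't' (19) + 19 = 12 → 'm'
Result = "vhgmxgm"


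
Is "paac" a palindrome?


Word: "paac"
Reversed: "caap"
Forward == Backward? paac != caap
Palindrome = No


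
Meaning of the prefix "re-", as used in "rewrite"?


Prefix: re-
As in: rewrite -> re- + write
Meaning = again


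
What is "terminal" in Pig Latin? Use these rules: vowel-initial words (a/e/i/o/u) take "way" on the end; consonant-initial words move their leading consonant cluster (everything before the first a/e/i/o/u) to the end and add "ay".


Word: "terminal"
Starts with consonant(s) → move to end, add 'ay'
Consonant cluster: "t"
Pig Latin = "erminaltay"


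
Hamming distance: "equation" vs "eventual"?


Comparing character by character (same length = 8):
  Pos 0: 'e' vs 'e' =
  Pos 1: 'q' vs 'v' !=
  Pos 2: 'u' vs 'e' !=
  Pos 3: 'a' vs 'n' !=
  Pos 4: 't' vs 't' =
  Pos 5: 'i' vs 'u' !=
  Pos 6: 'o' vs 'a' !=
  Pos 7: 'n' vs 'l' !=
Hamming distance = 6


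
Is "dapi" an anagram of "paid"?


Word 1: "paid" → sorted: adip
Word 2: "dapi" → sorted: adip
Same letters? adip == adip
Anagram = Yes


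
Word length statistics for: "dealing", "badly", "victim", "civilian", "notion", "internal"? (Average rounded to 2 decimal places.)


Lengths: "dealing"=7, "badly"=5, "victim"=6, "civilian"=8, "notion"=6, "internal"=8
Sum = 40, Count = 6
Average = 40/6 = 6.67
= avg=6.67, min=5, max=8


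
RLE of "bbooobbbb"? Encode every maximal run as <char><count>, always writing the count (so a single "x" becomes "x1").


String: "bbooobbbb"
Scanning for consecutive runs:
  'b' x 2
  'o' x 3
  'b' x 4
RLE = "b2o3b4"


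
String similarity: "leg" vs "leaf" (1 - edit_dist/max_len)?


Word 1: "leg" (length 3)
Word 2: "leaf" (length 4)
One optimal edit sequence:
  1. keep 'l'
  2. keep 'e'
  3. insert 'a'  (+1)
  4. substitute 'g' -> 'f'  (+1)
Edit distance = 2
Max length = max(3, 4) = 4
Similarity = 1 - 2/4
= 0.5000


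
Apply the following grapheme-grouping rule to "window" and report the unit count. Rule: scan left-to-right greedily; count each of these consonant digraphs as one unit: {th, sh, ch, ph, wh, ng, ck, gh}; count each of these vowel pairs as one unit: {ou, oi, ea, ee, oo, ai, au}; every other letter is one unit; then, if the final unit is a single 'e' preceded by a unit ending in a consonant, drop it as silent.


Word: "window" (6 letters)
Left-to-right scan:
  [1] 'w' (letter)
  [2] 'i' (letter)
  [3] 'n' (letter)
  [4] 'd' (letter)
  [5] 'o' (letter)
  [6] 'w' (letter)
Units from scan: 6
Sound units = 6 units


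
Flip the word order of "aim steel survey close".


Original: "aim steel survey close"
Words (1..n): aim | steel | survey | close
Reversed (n..1): close | survey | steel | aim
Result = "close survey steel aim"


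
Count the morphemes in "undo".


Word: "undo"
Morphemes: un- / do
Each morpheme carries meaning
= 2 morphemes


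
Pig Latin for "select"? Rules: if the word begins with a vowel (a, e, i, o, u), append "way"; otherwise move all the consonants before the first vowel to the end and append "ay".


Word: "select"
Starts with consonant(s) → move to end, add 'ay'
Consonant cluster: "s"
Pig Latin = "electsay"


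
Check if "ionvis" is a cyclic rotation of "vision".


Word: "vision", Candidate: "ionvis"
Method: check if candidate is substring of word+word
"visionvision" contains "ionvis"? Yes
Is rotation = Yes


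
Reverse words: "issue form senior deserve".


Original: "issue form senior deserve"
Words (1..n): issue | form | senior | deserve
Reversed (n..1): deserve | senior | form | issue
Result = "deserve senior form issue"


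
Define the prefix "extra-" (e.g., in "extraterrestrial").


Prefix: extra-
Example: extraterrestrial (extra- + terrestrial)
Meaning = beyond


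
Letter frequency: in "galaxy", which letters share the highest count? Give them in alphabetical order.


Word: "galaxy"
Letter counts:
  'a': 2
  'g': 1
  'l': 1
  'x': 1
  'y': 1
Maximum count = 2
Most frequent = 'a' (2 times each)


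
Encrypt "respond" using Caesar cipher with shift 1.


Word: "respond"
Shift: 1
Each letter → (letter + shift) mod 26:
  'r' (17) + 1 = 18 → 's'
  'e' (4) + 1 = 5 → 'f'
  's' (18) + 1 = 19 → 't'
  'p' (15) + 1 = 16 → 'q'
  'o' (14) + 1 = 15 → 'p'
  'n' (13) + 1 = 14 → 'o'
  'd' (3) + 1 = 4 → 'e'
Result = "sftqpoe"


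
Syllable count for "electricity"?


Word: "electricity"
Syllable breakdown: e-lec-tric-i-ty
Counting: 5 parts
= 5 syllables
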